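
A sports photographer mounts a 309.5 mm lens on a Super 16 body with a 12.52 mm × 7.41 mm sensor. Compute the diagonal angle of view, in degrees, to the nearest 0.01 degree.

2.69°

Sensor diagonal = √(12.52² + 7.41²) = √211.6585 ≈ 14.5485 mm.
Angle of view α = 2·arctan(d/2f) with d = 14.5485 mm and f = 309.5 mm.
d/2f = 0.02350; arctan(0.02350) ≈ 1.3464°, so α ≈ 2.6928°.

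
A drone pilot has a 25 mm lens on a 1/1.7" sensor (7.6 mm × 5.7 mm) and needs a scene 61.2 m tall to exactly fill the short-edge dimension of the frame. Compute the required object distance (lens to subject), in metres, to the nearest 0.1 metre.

W: 61.2 m = 61200 mm.
Magnification m = h/W = dᵢ/dₒ; combined with 1/f = 1/dₒ + 1/dᵢ this gives dₒ = f·(1 + W/h).
dₒ = 25 mm × (1 + 61200/5.7) = 25 × 10737.8421 ≈ 268446.053 mm = 268.446 m.

268.4 m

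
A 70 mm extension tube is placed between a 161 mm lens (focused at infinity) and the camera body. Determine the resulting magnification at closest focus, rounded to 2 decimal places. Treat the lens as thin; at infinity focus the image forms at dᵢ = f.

0.43×

The tube moves the image plane from f to f + e, so dᵢ = 161 + 70 = 231 mm. Focus is achieved when 1/f = 1/dₒ + 1/dᵢ, giving dₒ = 1/(1/f − 1/(f+e)).
Magnification m = dᵢ/dₒ = (f+e)·(1/f − 1/(f+e)) = e/f = 70/161 ≈ 0.4348.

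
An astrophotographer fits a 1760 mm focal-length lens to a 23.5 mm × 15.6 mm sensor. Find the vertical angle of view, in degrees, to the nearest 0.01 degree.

0.51°

Angle of view α = 2·arctan(h/2f) with h = 15.6 mm and f = 1760 mm.
h/2f = 0.00443; arctan(0.00443) ≈ 0.2539°, so α ≈ 0.5078°.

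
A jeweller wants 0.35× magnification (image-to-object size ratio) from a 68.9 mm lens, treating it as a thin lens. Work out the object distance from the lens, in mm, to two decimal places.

With m = dᵢ/dₒ and 1/f = 1/dₒ + 1/dᵢ, substituting dᵢ = m·dₒ gives 1/f = (1 + 1/m)/dₒ, hence dₒ = f·(1 + 1/m).
dₒ = 68.9 × (1 + 1/0.35) = 68.9 × 3.85714 ≈ 265.757 mm.

265.76 mm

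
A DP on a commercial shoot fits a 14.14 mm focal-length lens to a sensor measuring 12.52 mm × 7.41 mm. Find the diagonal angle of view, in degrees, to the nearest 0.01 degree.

54.45°

Sensor diagonal = √(12.52² + 7.41²) = √211.6585 ≈ 14.5485 mm.
Angle of view α = 2·arctan(d/2f) with d = 14.5485 mm and f = 14.14 mm.
d/2f = 0.51444; arctan(0.51444) ≈ 27.2233°, so α ≈ 54.4466°.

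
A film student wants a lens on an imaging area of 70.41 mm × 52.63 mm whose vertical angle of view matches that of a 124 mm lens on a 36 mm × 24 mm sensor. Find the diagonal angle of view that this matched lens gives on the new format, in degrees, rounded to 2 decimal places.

Equal vertical AOV ⇒ f₂ = f₁ · 52.63/24 = 124 × 2.19292 ≈ 271.9217 mm.
Sensor diagonal = √(70.41² + 52.63²) = √7727.4850 ≈ 87.9061 mm.
Diagonal AOV on the new format = 2·arctan(87.9061 / (2 × 271.9217)) = 2·arctan(0.16164) ≈ 18.3636°.

18.36°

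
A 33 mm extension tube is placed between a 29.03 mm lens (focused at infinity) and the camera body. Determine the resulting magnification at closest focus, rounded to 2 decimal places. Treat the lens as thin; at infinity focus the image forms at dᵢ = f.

1.14×

The tube moves the image plane from f to f + e, so dᵢ = 29.03 + 33 = 62.03 mm. Focus is achieved when 1/f = 1/dₒ + 1/dᵢ, giving dₒ = 1/(1/f − 1/(f+e)).
Magnification m = dᵢ/dₒ = (f+e)·(1/f − 1/(f+e)) = e/f = 33/29.03 ≈ 1.1368.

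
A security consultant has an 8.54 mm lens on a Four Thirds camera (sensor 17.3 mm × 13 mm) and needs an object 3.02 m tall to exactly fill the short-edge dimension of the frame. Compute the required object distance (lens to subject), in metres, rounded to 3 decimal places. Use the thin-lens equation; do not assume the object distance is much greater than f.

1.992 m

W: 3.02 m = 3020 mm.
Magnification m = h/W = dᵢ/dₒ; combined with 1/f = 1/dₒ + 1/dᵢ this gives dₒ = f·(1 + W/h).
dₒ = 8.54 mm × (1 + 3020/13) = 8.54 × 233.3077 ≈ 1992.448 mm = 1.99245 m.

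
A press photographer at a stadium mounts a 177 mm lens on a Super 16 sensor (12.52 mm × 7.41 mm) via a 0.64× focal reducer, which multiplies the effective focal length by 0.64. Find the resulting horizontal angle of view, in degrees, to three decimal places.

Effective focal length f = 177 × 0.64 = 113.28 mm.
α = 2·arctan(12.52 / (2 × 113.28)) = 2·arctan(0.05526) ≈ 6.3260°.

6.326°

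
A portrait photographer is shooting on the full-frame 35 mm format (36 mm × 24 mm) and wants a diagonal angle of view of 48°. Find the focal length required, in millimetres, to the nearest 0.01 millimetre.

Sensor diagonal = √(36² + 24²) = √1872.0000 ≈ 43.2666 mm.
From α = 2·arctan(d/2f) we get f = d / (2·tan(α/2)).
With d = 43.2666 mm and α/2 = 24°, tan(α/2) ≈ 0.44523, so f ≈ 43.2666 / 0.89046 ≈ 48.5892 mm.

48.59 mm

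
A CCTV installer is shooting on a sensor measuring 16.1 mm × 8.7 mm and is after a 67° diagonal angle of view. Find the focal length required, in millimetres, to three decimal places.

13.824 mm

Sensor diagonal = √(16.1² + 8.7²) = √334.9000 ≈ 18.3003 mm.
From α = 2·arctan(d/2f) we get f = d / (2·tan(α/2)).
With d = 18.3003 mm and α/2 = 33.5°, tan(α/2) ≈ 0.66189, so f ≈ 18.3003 / 1.32377 ≈ 13.8243 mm.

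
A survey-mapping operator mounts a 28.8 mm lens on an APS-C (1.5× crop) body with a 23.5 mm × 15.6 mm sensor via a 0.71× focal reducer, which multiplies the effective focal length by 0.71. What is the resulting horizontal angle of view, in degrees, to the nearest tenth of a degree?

Effective focal length f = 28.8 × 0.71 = 20.448 mm.
α = 2·arctan(23.5 / (2 × 20.448)) = 2·arctan(0.57463) ≈ 59.7658°.

59.8°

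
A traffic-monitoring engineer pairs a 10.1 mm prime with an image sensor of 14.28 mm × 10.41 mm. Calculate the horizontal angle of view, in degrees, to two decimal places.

Angle of view α = 2·arctan(w/2f) with w = 14.28 mm and f = 10.1 mm.
w/2f = 0.70693; arctan(0.70693) ≈ 35.2577°, so α ≈ 70.5153°.

70.52°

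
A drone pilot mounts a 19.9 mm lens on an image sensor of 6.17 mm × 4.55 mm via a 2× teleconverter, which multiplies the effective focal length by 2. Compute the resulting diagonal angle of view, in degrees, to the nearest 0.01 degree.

Effective focal length f = 19.9 × 2 = 39.8 mm.
Sensor diagonal = √(6.17² + 4.55²) = √58.7714 ≈ 7.6663 mm.
α = 2·arctan(7.666 / (2 × 39.8)) = 2·arctan(0.09631) ≈ 11.0023°.

11.00°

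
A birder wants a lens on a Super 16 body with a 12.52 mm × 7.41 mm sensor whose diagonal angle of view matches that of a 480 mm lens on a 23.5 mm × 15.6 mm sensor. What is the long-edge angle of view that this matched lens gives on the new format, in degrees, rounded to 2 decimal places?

2.90°

Sensor diagonal = √(23.5² + 15.6²) = √795.6100 ≈ 28.2066 mm.
Sensor diagonal = √(12.52² + 7.41²) = √211.6585 ≈ 14.5485 mm.
Equal diagonal AOV ⇒ f₂ = f₁ · 14.5485/28.2066 = 480 × 0.51578 ≈ 247.5762 mm.
Long-edge AOV on the new format = 2·arctan(12.52 / (2 × 247.5762)) = 2·arctan(0.02529) ≈ 2.8968°.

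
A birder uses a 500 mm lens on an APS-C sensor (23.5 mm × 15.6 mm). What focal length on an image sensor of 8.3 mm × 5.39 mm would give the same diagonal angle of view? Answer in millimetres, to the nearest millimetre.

Sensor diagonal = √(23.5² + 15.6²) = √795.6100 ≈ 28.2066 mm.
Sensor diagonal = √(8.3² + 5.39²) = √97.9421 ≈ 9.8966 mm.
Equal angle of view means equal diagonal/f ratio, so f₂ = f₁ · (diagonal₂/diagonal₁) = 500 × 9.8966/28.2066.
f₂ = 500 × 0.35086 ≈ 175.430 mm.

175 mm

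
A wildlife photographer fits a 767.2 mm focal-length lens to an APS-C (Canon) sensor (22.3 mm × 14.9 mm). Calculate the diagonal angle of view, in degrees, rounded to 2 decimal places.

2.00°

Sensor diagonal = √(22.3² + 14.9²) = √719.3000 ≈ 26.8198 mm.
Angle of view α = 2·arctan(d/2f) with d = 26.8198 mm and f = 767.2 mm.
d/2f = 0.01748; arctan(0.01748) ≈ 1.0014°, so α ≈ 2.0027°.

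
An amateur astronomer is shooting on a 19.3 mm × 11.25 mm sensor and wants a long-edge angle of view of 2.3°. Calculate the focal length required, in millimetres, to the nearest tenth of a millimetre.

480.7 mm

From α = 2·arctan(w/2f) we get f = w / (2·tan(α/2)).
With w = 19.3 mm and α/2 = 1.15°, tan(α/2) ≈ 0.02007, so f ≈ 19.3 / 0.04015 ≈ 480.7218 mm.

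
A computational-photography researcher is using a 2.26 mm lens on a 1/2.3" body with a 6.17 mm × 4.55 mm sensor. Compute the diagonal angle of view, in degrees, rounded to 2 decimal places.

118.95°

Sensor diagonal = √(6.17² + 4.55²) = √58.7714 ≈ 7.6663 mm.
Angle of view α = 2·arctan(d/2f) with d = 7.6663 mm and f = 2.26 mm.
d/2f = 1.69607; arctan(1.69607) ≈ 59.4765°, so α ≈ 118.9530°.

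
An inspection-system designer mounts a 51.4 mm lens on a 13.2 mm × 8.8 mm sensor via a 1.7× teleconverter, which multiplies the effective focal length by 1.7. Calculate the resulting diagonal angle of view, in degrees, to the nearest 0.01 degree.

Effective focal length f = 51.4 × 1.7 = 87.38 mm.
Sensor diagonal = √(13.2² + 8.8²) = √251.6800 ≈ 15.8644 mm.
α = 2·arctan(15.864 / (2 × 87.38)) = 2·arctan(0.09078) ≈ 10.3740°.

10.37°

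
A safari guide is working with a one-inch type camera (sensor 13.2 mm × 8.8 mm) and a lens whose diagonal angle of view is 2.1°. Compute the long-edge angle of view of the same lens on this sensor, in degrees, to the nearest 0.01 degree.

1.75°

Sensor diagonal = √(13.2² + 8.8²) = √251.6800 ≈ 15.8644 mm.
From the diagonal AOV: f = 15.8644 / (2·tan(1.05°)) = 15.8644 / 0.03666 ≈ 432.7918 mm.
Long-edge AOV = 2·arctan(13.2 / (2 × 432.7918)) = 2·arctan(0.01525) ≈ 1.7474°.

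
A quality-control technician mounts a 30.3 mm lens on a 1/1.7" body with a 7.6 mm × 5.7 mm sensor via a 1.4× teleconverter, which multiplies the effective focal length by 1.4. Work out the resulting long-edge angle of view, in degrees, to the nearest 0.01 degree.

10.24°

Effective focal length f = 30.3 × 1.4 = 42.42 mm.
α = 2·arctan(7.6 / (2 × 42.42)) = 2·arctan(0.08958) ≈ 10.2378°.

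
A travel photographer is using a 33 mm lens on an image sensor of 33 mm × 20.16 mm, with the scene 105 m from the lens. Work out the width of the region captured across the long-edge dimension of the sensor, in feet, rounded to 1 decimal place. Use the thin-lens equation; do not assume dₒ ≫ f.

dₒ: 105 m = 105000 mm.
Similar triangles through the lens centre give W/dₒ = w/dᵢ; with 1/f = 1/dₒ + 1/dᵢ this gives W = w·(dₒ − f)/f.
W = 33 mm × (105000 − 33) / 33 = 33 × 3180.8182 ≈ 104967.000 mm = 104967.000/304.8 ft = 344.38 ft.

344.4 ft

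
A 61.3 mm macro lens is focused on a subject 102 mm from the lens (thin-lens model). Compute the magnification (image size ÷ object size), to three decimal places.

1.506×

Thin lens: 1/f = 1/dₒ + 1/dᵢ → 1/dᵢ = 1/61.3 − 1/102 = 0.0065093 mm⁻¹, so dᵢ ≈ 153.6265 mm.
Magnification m = dᵢ/dₒ = 153.6265/102 ≈ 1.50614.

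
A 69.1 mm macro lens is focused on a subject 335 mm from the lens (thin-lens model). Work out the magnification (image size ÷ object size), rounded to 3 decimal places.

Thin lens: 1/f = 1/dₒ + 1/dᵢ → 1/dᵢ = 1/69.1 − 1/335 = 0.0114867 mm⁻¹, so dᵢ ≈ 87.0572 mm.
Magnification m = dᵢ/dₒ = 87.0572/335 ≈ 0.25987.

0.260×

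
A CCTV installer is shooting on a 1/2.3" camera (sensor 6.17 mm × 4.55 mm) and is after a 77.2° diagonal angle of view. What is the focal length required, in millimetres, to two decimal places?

4.80 mm

Sensor diagonal = √(6.17² + 4.55²) = √58.7714 ≈ 7.6663 mm.
From α = 2·arctan(d/2f) we get f = d / (2·tan(α/2)).
With d = 7.6663 mm and α/2 = 38.6°, tan(α/2) ≈ 0.79829, so f ≈ 7.6663 / 1.59658 ≈ 4.8017 mm.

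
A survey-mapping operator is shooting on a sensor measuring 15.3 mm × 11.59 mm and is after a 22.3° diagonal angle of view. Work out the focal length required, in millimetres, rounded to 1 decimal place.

Sensor diagonal = √(15.3² + 11.59²) = √368.4181 ≈ 19.1942 mm.
From α = 2·arctan(d/2f) we get f = d / (2·tan(α/2)).
With d = 19.1942 mm and α/2 = 11.15°, tan(α/2) ≈ 0.19710, so f ≈ 19.1942 / 0.39420 ≈ 48.6919 mm.

48.7 mm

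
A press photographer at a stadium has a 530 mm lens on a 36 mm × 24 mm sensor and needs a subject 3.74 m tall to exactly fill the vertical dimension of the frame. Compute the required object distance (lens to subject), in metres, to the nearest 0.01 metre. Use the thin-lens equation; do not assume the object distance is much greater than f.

W: 3.74 m = 3740 mm.
Magnification m = h/W = dᵢ/dₒ; combined with 1/f = 1/dₒ + 1/dᵢ this gives dₒ = f·(1 + W/h).
dₒ = 530 mm × (1 + 3740/24) = 530 × 156.8333 ≈ 83121.667 mm = 83.1217 m.

83.12 m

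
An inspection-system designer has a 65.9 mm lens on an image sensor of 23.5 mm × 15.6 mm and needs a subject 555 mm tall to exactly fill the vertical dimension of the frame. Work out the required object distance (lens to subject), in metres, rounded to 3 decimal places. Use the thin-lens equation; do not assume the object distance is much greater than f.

2.410 m

Magnification m = h/W = dᵢ/dₒ; combined with 1/f = 1/dₒ + 1/dᵢ this gives dₒ = f·(1 + W/h).
dₒ = 65.9 mm × (1 + 555/15.6) = 65.9 × 36.5769 ≈ 2410.419 mm = 2.41042 m.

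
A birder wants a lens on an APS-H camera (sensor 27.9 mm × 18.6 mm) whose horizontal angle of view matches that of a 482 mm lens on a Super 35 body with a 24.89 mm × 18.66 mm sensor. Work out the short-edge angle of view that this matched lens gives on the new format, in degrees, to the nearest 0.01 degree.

1.97°

Equal horizontal AOV ⇒ f₂ = f₁ · 27.9/24.89 = 482 × 1.12093 ≈ 540.2893 mm.
Short-edge AOV on the new format = 2·arctan(18.6 / (2 × 540.2893)) = 2·arctan(0.01721) ≈ 1.9723°.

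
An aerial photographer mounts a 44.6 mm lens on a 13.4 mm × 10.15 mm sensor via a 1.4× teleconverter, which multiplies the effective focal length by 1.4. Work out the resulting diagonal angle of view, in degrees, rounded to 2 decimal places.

15.33°

Effective focal length f = 44.6 × 1.4 = 62.44 mm.
Sensor diagonal = √(13.4² + 10.15²) = √282.5825 ≈ 16.8102 mm.
α = 2·arctan(16.810 / (2 × 62.44)) = 2·arctan(0.13461) ≈ 15.3331°.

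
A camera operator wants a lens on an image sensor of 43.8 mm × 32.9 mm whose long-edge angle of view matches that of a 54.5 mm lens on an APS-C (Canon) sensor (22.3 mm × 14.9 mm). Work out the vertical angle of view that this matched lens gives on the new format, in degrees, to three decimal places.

17.473°

Equal long-edge AOV ⇒ f₂ = f₁ · 43.8/22.3 = 54.5 × 1.96413 ≈ 107.0448 mm.
Vertical AOV on the new format = 2·arctan(32.9 / (2 × 107.0448)) = 2·arctan(0.15367) ≈ 17.4730°.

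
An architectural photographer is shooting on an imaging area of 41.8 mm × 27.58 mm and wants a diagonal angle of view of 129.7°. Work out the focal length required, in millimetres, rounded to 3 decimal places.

Sensor diagonal = √(41.8² + 27.58²) = √2507.8964 ≈ 50.0789 mm.
From α = 2·arctan(d/2f) we get f = d / (2·tan(α/2)).
With d = 50.0789 mm and α/2 = 64.85°, tan(α/2) ≈ 2.12993, so f ≈ 50.0789 / 4.25986 ≈ 11.7560 mm.

11.756 mm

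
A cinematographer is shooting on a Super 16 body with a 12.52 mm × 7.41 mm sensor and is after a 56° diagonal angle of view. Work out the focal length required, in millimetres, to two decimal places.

13.68 mm

Sensor diagonal = √(12.52² + 7.41²) = √211.6585 ≈ 14.5485 mm.
From α = 2·arctan(d/2f) we get f = d / (2·tan(α/2)).
With d = 14.5485 mm and α/2 = 28°, tan(α/2) ≈ 0.53171, so f ≈ 14.5485 / 1.06342 ≈ 13.6809 mm.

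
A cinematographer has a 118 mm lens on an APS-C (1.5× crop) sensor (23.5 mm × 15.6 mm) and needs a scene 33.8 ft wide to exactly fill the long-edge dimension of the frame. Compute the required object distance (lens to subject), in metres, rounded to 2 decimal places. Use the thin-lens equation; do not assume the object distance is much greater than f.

W: 33.8 ft × 304.8 mm/ft = 10302.24 mm.
Magnification m = w/W = dᵢ/dₒ; combined with 1/f = 1/dₒ + 1/dᵢ this gives dₒ = f·(1 + W/w).
dₒ = 118 mm × (1 + 10302.2/23.5) = 118 × 439.3932 ≈ 51848.395 mm = 51.8484 m.

51.85 m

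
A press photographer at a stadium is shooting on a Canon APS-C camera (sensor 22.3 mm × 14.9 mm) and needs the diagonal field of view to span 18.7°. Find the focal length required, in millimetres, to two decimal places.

Sensor diagonal = √(22.3² + 14.9²) = √719.3000 ≈ 26.8198 mm.
From α = 2·arctan(d/2f) we get f = d / (2·tan(α/2)).
With d = 26.8198 mm and α/2 = 9.35°, tan(α/2) ≈ 0.16465, so f ≈ 26.8198 / 0.32930 ≈ 81.4436 mm.

81.44 mm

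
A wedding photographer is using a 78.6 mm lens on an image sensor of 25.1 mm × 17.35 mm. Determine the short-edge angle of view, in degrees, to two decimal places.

12.60°

Angle of view α = 2·arctan(h/2f) with h = 17.35 mm and f = 78.6 mm.
h/2f = 0.11037; arctan(0.11037) ≈ 6.2982°, so α ≈ 12.5964°.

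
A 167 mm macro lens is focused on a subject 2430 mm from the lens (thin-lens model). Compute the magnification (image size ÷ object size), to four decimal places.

0.0738×

Thin lens: 1/f = 1/dₒ + 1/dᵢ → 1/dᵢ = 1/167 − 1/2430 = 0.0055765 mm⁻¹, so dᵢ ≈ 179.3239 mm.
Magnification m = dᵢ/dₒ = 179.3239/2430 ≈ 0.07380.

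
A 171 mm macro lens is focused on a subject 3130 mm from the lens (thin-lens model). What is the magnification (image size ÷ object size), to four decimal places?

Thin lens: 1/f = 1/dₒ + 1/dᵢ → 1/dᵢ = 1/171 − 1/3130 = 0.0055285 mm⁻¹, so dᵢ ≈ 180.8821 mm.
Magnification m = dᵢ/dₒ = 180.8821/3130 ≈ 0.05779.

0.0578×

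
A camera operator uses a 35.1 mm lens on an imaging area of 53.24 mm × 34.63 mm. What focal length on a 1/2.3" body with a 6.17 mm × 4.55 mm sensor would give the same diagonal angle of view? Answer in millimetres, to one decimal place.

4.2 mm

Sensor diagonal = √(53.24² + 34.63²) = √4033.7345 ≈ 63.5117 mm.
Sensor diagonal = √(6.17² + 4.55²) = √58.7714 ≈ 7.6663 mm.
Equal angle of view means equal diagonal/f ratio, so f₂ = f₁ · (diagonal₂/diagonal₁) = 35.1 × 7.6663/63.5117.
f₂ = 35.1 × 0.12071 ≈ 4.237 mm.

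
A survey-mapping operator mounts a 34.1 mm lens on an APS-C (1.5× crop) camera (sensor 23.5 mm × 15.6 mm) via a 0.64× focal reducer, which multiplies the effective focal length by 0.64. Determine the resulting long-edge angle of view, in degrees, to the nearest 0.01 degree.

Effective focal length f = 34.1 × 0.64 = 21.824 mm.
α = 2·arctan(23.5 / (2 × 21.824)) = 2·arctan(0.53840) ≈ 56.5959°.

56.60°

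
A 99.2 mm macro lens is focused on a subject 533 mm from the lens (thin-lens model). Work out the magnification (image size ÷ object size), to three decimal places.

0.229×

Thin lens: 1/f = 1/dₒ + 1/dᵢ → 1/dᵢ = 1/99.2 − 1/533 = 0.0082045 mm⁻¹, so dᵢ ≈ 121.8847 mm.
Magnification m = dᵢ/dₒ = 121.8847/533 ≈ 0.22868.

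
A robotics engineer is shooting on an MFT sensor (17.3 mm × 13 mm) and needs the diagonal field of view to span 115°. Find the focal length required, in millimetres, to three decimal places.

Sensor diagonal = √(17.3² + 13²) = √468.2900 ≈ 21.6400 mm.
From α = 2·arctan(d/2f) we get f = d / (2·tan(α/2)).
With d = 21.6400 mm and α/2 = 57.5°, tan(α/2) ≈ 1.56969, so f ≈ 21.6400 / 3.13937 ≈ 6.8931 mm.

6.893 mm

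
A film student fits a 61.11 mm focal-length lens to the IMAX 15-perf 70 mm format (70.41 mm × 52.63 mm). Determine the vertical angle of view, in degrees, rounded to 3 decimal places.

Angle of view α = 2·arctan(h/2f) with h = 52.63 mm and f = 61.11 mm.
h/2f = 0.43062; arctan(0.43062) ≈ 23.2975°, so α ≈ 46.5951°.

46.595°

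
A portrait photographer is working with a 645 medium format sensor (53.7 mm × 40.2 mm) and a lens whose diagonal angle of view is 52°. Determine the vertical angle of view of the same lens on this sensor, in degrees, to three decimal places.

32.586°

Sensor diagonal = √(53.7² + 40.2²) = √4499.7300 ≈ 67.0800 mm.
From the diagonal AOV: f = 67.0800 / (2·tan(26°)) = 67.0800 / 0.97547 ≈ 68.7672 mm.
Vertical AOV = 2·arctan(40.2 / (2 × 68.7672)) = 2·arctan(0.29229) ≈ 32.5863°.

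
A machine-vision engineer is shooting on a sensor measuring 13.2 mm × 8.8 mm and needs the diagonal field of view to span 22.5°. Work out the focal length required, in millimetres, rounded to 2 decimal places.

39.88 mm

Sensor diagonal = √(13.2² + 8.8²) = √251.6800 ≈ 15.8644 mm.
From α = 2·arctan(d/2f) we get f = d / (2·tan(α/2)).
With d = 15.8644 mm and α/2 = 11.25°, tan(α/2) ≈ 0.19891, so f ≈ 15.8644 / 0.39782 ≈ 39.8779 mm.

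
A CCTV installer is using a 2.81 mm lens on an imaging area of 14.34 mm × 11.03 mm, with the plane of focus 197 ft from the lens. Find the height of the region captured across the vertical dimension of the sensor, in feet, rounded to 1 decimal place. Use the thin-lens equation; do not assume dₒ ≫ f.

773.2 ft

dₒ: 197 ft × 304.8 mm/ft = 60045.60 mm.
Similar triangles through the lens centre give W/dₒ = h/dᵢ; with 1/f = 1/dₒ + 1/dᵢ this gives W = h·(dₒ − f)/f.
W = 11.03 mm × (60045.6 − 2.81) / 2.81 = 11.03 × 21367.5402 ≈ 235683.969 mm = 235683.969/304.8 ft = 773.241 ft.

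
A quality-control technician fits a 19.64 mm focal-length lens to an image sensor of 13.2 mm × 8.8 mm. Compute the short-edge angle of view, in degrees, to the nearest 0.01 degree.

Angle of view α = 2·arctan(h/2f) with h = 8.8 mm and f = 19.64 mm.
h/2f = 0.22403; arctan(0.22403) ≈ 12.6276°, so α ≈ 25.2552°.

25.26°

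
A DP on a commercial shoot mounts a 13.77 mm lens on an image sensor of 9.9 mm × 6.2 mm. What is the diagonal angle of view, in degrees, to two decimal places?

45.97°

Sensor diagonal = √(9.9² + 6.2²) = √136.4500 ≈ 11.6812 mm.
Angle of view α = 2·arctan(d/2f) with d = 11.6812 mm and f = 13.77 mm.
d/2f = 0.42415; arctan(0.42415) ≈ 22.9844°, so α ≈ 45.9688°.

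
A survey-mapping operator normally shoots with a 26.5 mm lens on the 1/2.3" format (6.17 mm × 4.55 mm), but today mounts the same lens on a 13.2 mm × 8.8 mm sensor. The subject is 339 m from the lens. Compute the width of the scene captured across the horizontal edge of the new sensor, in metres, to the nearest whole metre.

169 m

The focal length stays 26.5 mm; the relevant sensor dimension is now w = 13.2 mm. Object distance dₒ = 339 m = 339000 mm.
Thin-lens field width W = w·(dₒ − f)/f = 13.2 × (339000 − 26.5)/26.5 ≈ 168847.177 mm = 168.847 m.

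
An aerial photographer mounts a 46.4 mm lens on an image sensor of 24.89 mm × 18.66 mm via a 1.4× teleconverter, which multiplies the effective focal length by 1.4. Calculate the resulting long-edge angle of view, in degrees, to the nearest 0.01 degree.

21.69°

Effective focal length f = 46.4 × 1.4 = 64.96 mm.
α = 2·arctan(24.89 / (2 × 64.96)) = 2·arctan(0.19158) ≈ 21.6906°.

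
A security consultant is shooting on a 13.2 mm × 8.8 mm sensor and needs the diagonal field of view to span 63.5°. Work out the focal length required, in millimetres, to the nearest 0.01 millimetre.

12.82 mm

Sensor diagonal = √(13.2² + 8.8²) = √251.6800 ≈ 15.8644 mm.
From α = 2·arctan(d/2f) we get f = d / (2·tan(α/2)).
With d = 15.8644 mm and α/2 = 31.75°, tan(α/2) ≈ 0.61882, so f ≈ 15.8644 / 1.23764 ≈ 12.8183 mm.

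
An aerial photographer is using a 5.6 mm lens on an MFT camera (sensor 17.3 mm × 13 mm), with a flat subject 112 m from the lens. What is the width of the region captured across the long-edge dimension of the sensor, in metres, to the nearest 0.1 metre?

dₒ: 112 m = 112000 mm.
Similar triangles through the lens centre give W/dₒ = w/dᵢ; with 1/f = 1/dₒ + 1/dᵢ this gives W = w·(dₒ − f)/f.
W = 17.3 mm × (112000 − 5.6) / 5.6 = 17.3 × 19999.0000 ≈ 345982.700 mm = 345.983 m.

346.0 m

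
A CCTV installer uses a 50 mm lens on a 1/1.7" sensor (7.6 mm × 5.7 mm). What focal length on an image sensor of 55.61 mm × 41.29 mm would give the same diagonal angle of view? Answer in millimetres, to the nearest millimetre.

365 mm

Sensor diagonal = √(7.6² + 5.7²) = √90.2500 ≈ 9.5000 mm.
Sensor diagonal = √(55.61² + 41.29²) = √4797.3362 ≈ 69.2628 mm.
Equal angle of view means equal diagonal/f ratio, so f₂ = f₁ · (diagonal₂/diagonal₁) = 50 × 69.2628/9.5000.
f₂ = 50 × 7.29082 ≈ 364.541 mm.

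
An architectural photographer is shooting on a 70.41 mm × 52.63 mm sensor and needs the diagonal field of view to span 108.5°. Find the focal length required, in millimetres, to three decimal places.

Sensor diagonal = √(70.41² + 52.63²) = √7727.4850 ≈ 87.9061 mm.
From α = 2·arctan(d/2f) we get f = d / (2·tan(α/2)).
With d = 87.9061 mm and α/2 = 54.25°, tan(α/2) ≈ 1.38909, so f ≈ 87.9061 / 2.77818 ≈ 31.6417 mm.

31.642 mm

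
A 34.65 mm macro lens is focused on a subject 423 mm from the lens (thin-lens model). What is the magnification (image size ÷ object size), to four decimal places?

0.0892×

Thin lens: 1/f = 1/dₒ + 1/dᵢ → 1/dᵢ = 1/34.65 − 1/423 = 0.0264960 mm⁻¹, so dᵢ ≈ 37.7416 mm.
Magnification m = dᵢ/dₒ = 37.7416/423 ≈ 0.08922.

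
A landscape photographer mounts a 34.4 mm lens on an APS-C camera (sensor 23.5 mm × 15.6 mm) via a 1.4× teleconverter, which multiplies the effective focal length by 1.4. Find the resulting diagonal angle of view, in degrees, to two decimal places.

Effective focal length f = 34.4 × 1.4 = 48.16 mm.
Sensor diagonal = √(23.5² + 15.6²) = √795.6100 ≈ 28.2066 mm.
α = 2·arctan(28.207 / (2 × 48.16)) = 2·arctan(0.29284) ≈ 32.6445°.

32.64°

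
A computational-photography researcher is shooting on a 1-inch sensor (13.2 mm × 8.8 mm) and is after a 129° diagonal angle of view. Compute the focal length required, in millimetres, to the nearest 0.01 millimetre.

Sensor diagonal = √(13.2² + 8.8²) = √251.6800 ≈ 15.8644 mm.
From α = 2·arctan(d/2f) we get f = d / (2·tan(α/2)).
With d = 15.8644 mm and α/2 = 64.5°, tan(α/2) ≈ 2.09654, so f ≈ 15.8644 / 4.19309 ≈ 3.7835 mm.

3.78 mm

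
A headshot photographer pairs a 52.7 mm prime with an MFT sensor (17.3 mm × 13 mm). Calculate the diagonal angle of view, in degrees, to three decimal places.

23.205°

Sensor diagonal = √(17.3² + 13²) = √468.2900 ≈ 21.6400 mm.
Angle of view α = 2·arctan(d/2f) with d = 21.6400 mm and f = 52.7 mm.
d/2f = 0.20531; arctan(0.20531) ≈ 11.6023°, so α ≈ 23.2047°.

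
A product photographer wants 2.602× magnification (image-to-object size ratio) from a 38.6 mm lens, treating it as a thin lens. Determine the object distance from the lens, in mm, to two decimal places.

53.43 mm

With m = dᵢ/dₒ and 1/f = 1/dₒ + 1/dᵢ, substituting dᵢ = m·dₒ gives 1/f = (1 + 1/m)/dₒ, hence dₒ = f·(1 + 1/m).
dₒ = 38.6 × (1 + 1/2.602) = 38.6 × 1.38432 ≈ 53.435 mm.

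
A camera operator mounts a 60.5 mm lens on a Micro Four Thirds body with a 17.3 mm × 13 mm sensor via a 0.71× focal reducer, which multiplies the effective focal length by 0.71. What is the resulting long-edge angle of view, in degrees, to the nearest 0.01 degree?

Effective focal length f = 60.5 × 0.71 = 42.955 mm.
α = 2·arctan(17.3 / (2 × 42.955)) = 2·arctan(0.20137) ≈ 22.7712°.

22.77°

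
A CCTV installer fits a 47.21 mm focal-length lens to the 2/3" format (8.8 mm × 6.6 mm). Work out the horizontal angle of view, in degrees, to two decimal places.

10.65°

Angle of view α = 2·arctan(w/2f) with w = 8.8 mm and f = 47.21 mm.
w/2f = 0.09320; arctan(0.09320) ≈ 5.3246°, so α ≈ 10.6492°.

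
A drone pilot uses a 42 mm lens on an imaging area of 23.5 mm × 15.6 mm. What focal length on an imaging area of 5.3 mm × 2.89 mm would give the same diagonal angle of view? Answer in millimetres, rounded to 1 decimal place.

Sensor diagonal = √(23.5² + 15.6²) = √795.6100 ≈ 28.2066 mm.
Sensor diagonal = √(5.3² + 2.89²) = √36.4421 ≈ 6.0367 mm.
Equal angle of view means equal diagonal/f ratio, so f₂ = f₁ · (diagonal₂/diagonal₁) = 42 × 6.0367/28.2066.
f₂ = 42 × 0.21402 ≈ 8.989 mm.

9.0 mm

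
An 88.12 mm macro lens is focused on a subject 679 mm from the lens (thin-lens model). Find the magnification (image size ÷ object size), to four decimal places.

Thin lens: 1/f = 1/dₒ + 1/dᵢ → 1/dᵢ = 1/88.12 − 1/679 = 0.0098754 mm⁻¹, so dᵢ ≈ 101.2616 mm.
Magnification m = dᵢ/dₒ = 101.2616/679 ≈ 0.14913.

0.1491×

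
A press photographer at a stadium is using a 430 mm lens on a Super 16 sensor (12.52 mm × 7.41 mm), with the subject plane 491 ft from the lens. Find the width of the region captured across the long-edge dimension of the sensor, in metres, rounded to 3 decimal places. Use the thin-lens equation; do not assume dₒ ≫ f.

dₒ: 491 ft × 304.8 mm/ft = 149656.80 mm.
Similar triangles through the lens centre give W/dₒ = w/dᵢ; with 1/f = 1/dₒ + 1/dᵢ this gives W = w·(dₒ − f)/f.
W = 12.52 mm × (149657 − 430) / 430 = 12.52 × 347.0391 ≈ 4344.929 mm = 4.34493 m.

4.345 m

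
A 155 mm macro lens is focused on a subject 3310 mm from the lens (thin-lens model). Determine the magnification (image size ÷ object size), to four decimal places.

0.0491×

Thin lens: 1/f = 1/dₒ + 1/dᵢ → 1/dᵢ = 1/155 − 1/3310 = 0.0061495 mm⁻¹, so dᵢ ≈ 162.6149 mm.
Magnification m = dᵢ/dₒ = 162.6149/3310 ≈ 0.04913.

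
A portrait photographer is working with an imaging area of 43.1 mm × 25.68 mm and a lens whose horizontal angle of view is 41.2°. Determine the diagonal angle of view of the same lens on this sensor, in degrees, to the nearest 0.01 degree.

47.26°

From the horizontal AOV: f = 43.1 / (2·tan(20.6°)) = 43.1 / 0.75175 ≈ 57.3328 mm.
Sensor diagonal = √(43.1² + 25.68²) = √2517.0724 ≈ 50.1704 mm.
Diagonal AOV = 2·arctan(50.1704 / (2 × 57.3328)) = 2·arctan(0.43754) ≈ 47.2623°.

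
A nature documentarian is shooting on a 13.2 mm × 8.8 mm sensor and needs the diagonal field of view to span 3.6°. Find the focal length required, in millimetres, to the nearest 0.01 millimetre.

252.41 mm

Sensor diagonal = √(13.2² + 8.8²) = √251.6800 ≈ 15.8644 mm.
From α = 2·arctan(d/2f) we get f = d / (2·tan(α/2)).
With d = 15.8644 mm and α/2 = 1.8°, tan(α/2) ≈ 0.03143, so f ≈ 15.8644 / 0.06285 ≈ 252.4071 mm.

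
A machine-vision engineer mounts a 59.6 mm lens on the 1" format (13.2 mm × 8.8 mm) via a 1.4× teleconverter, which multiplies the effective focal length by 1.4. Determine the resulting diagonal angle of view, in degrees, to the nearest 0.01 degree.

10.86°

Effective focal length f = 59.6 × 1.4 = 83.44 mm.
Sensor diagonal = √(13.2² + 8.8²) = √251.6800 ≈ 15.8644 mm.
α = 2·arctan(15.864 / (2 × 83.44)) = 2·arctan(0.09506) ≈ 10.8610°.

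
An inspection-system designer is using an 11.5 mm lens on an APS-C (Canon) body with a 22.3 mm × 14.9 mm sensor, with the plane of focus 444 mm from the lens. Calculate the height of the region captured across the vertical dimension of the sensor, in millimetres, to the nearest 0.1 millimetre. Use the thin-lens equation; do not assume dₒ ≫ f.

560.4 mm

Similar triangles through the lens centre give W/dₒ = h/dᵢ; with 1/f = 1/dₒ + 1/dᵢ this gives W = h·(dₒ − f)/f.
W = 14.9 mm × (444 − 11.5) / 11.5 = 14.9 × 37.6087 ≈ 560.370 mm.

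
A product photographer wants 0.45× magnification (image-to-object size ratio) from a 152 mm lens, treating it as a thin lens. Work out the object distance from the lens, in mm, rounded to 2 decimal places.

With m = dᵢ/dₒ and 1/f = 1/dₒ + 1/dᵢ, substituting dᵢ = m·dₒ gives 1/f = (1 + 1/m)/dₒ, hence dₒ = f·(1 + 1/m).
dₒ = 152 × (1 + 1/0.45) = 152 × 3.22222 ≈ 489.778 mm.

489.78 mm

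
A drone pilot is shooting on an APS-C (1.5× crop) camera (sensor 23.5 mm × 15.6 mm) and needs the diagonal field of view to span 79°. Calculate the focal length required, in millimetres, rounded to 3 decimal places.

Sensor diagonal = √(23.5² + 15.6²) = √795.6100 ≈ 28.2066 mm.
From α = 2·arctan(d/2f) we get f = d / (2·tan(α/2)).
With d = 28.2066 mm and α/2 = 39.5°, tan(α/2) ≈ 0.82434, so f ≈ 28.2066 / 1.64867 ≈ 17.1086 mm.

17.109 mm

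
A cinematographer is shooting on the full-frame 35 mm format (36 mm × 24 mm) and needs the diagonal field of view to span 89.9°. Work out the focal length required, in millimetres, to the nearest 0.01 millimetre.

Sensor diagonal = √(36² + 24²) = √1872.0000 ≈ 43.2666 mm.
From α = 2·arctan(d/2f) we get f = d / (2·tan(α/2)).
With d = 43.2666 mm and α/2 = 44.95°, tan(α/2) ≈ 0.99826, so f ≈ 43.2666 / 1.99651 ≈ 21.6711 mm.

21.67 mm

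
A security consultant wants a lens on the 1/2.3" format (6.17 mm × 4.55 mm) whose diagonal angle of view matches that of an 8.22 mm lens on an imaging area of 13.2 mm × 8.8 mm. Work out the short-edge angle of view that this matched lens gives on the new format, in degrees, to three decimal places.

Sensor diagonal = √(13.2² + 8.8²) = √251.6800 ≈ 15.8644 mm.
Sensor diagonal = √(6.17² + 4.55²) = √58.7714 ≈ 7.6663 mm.
Equal diagonal AOV ⇒ f₂ = f₁ · 7.6663/15.8644 = 8.22 × 0.48324 ≈ 3.9722 mm.
Short-edge AOV on the new format = 2·arctan(4.55 / (2 × 3.9722)) = 2·arctan(0.57273) ≈ 59.6022°.

59.602°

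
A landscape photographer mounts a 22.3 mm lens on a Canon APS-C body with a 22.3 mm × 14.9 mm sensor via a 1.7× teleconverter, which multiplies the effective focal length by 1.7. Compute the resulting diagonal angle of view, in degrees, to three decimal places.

38.960°

Effective focal length f = 22.3 × 1.7 = 37.91 mm.
Sensor diagonal = √(22.3² + 14.9²) = √719.3000 ≈ 26.8198 mm.
α = 2·arctan(26.820 / (2 × 37.91)) = 2·arctan(0.35373) ≈ 38.9604°.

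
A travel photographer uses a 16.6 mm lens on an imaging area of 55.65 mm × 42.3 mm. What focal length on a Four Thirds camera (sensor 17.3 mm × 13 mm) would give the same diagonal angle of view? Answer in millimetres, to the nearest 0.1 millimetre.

Sensor diagonal = √(55.65² + 42.3²) = √4886.2125 ≈ 69.9014 mm.
Sensor diagonal = √(17.3² + 13²) = √468.2900 ≈ 21.6400 mm.
Equal angle of view means equal diagonal/f ratio, so f₂ = f₁ · (diagonal₂/diagonal₁) = 16.6 × 21.6400/69.9014.
f₂ = 16.6 × 0.30958 ≈ 5.139 mm.

5.1 mm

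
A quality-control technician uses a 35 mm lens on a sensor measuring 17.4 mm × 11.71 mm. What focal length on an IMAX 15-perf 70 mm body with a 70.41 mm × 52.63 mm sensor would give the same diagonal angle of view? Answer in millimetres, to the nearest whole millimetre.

Sensor diagonal = √(17.4² + 11.71²) = √439.8841 ≈ 20.9734 mm.
Sensor diagonal = √(70.41² + 52.63²) = √7727.4850 ≈ 87.9061 mm.
Equal angle of view means equal diagonal/f ratio, so f₂ = f₁ · (diagonal₂/diagonal₁) = 35 × 87.9061/20.9734.
f₂ = 35 × 4.19131 ≈ 146.696 mm.

147 mm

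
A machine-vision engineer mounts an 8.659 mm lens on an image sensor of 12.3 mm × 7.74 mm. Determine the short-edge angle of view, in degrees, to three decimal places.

Angle of view α = 2·arctan(h/2f) with h = 7.74 mm and f = 8.659 mm.
h/2f = 0.44693; arctan(0.44693) ≈ 24.0815°, so α ≈ 48.1630°.

48.163°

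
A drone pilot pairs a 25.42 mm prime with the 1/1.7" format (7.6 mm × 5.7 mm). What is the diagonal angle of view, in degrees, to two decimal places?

21.17°

Sensor diagonal = √(7.6² + 5.7²) = √90.2500 ≈ 9.5000 mm.
Angle of view α = 2·arctan(d/2f) with d = 9.5000 mm and f = 25.42 mm.
d/2f = 0.18686; arctan(0.18686) ≈ 10.5843°, so α ≈ 21.1685°.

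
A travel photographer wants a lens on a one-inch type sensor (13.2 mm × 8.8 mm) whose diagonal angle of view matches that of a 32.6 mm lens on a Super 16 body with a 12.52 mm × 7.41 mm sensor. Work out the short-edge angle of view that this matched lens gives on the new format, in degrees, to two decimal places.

Sensor diagonal = √(12.52² + 7.41²) = √211.6585 ≈ 14.5485 mm.
Sensor diagonal = √(13.2² + 8.8²) = √251.6800 ≈ 15.8644 mm.
Equal diagonal AOV ⇒ f₂ = f₁ · 15.8644/14.5485 = 32.6 × 1.09045 ≈ 35.5487 mm.
Short-edge AOV on the new format = 2·arctan(8.8 / (2 × 35.5487)) = 2·arctan(0.12377) ≈ 14.1117°.

14.11°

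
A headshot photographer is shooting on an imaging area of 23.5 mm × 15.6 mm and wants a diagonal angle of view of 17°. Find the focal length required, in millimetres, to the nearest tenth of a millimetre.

Sensor diagonal = √(23.5² + 15.6²) = √795.6100 ≈ 28.2066 mm.
From α = 2·arctan(d/2f) we get f = d / (2·tan(α/2)).
With d = 28.2066 mm and α/2 = 8.5°, tan(α/2) ≈ 0.14945, so f ≈ 28.2066 / 0.29890 ≈ 94.3672 mm.

94.4 mm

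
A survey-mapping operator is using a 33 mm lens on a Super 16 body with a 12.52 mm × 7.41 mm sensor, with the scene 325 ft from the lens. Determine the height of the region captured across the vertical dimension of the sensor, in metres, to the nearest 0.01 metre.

22.24 m

dₒ: 325 ft × 304.8 mm/ft = 99060.00 mm.
Similar triangles through the lens centre give W/dₒ = h/dᵢ; with 1/f = 1/dₒ + 1/dᵢ this gives W = h·(dₒ − f)/f.
W = 7.41 mm × (99060 − 33) / 33 = 7.41 × 3000.8181 ≈ 22236.062 mm = 22.2361 m.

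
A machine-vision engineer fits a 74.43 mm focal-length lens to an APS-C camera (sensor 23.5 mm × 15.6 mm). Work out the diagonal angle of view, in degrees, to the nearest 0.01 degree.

21.46°

Sensor diagonal = √(23.5² + 15.6²) = √795.6100 ≈ 28.2066 mm.
Angle of view α = 2·arctan(d/2f) with d = 28.2066 mm and f = 74.43 mm.
d/2f = 0.18948; arctan(0.18948) ≈ 10.7294°, so α ≈ 21.4588°.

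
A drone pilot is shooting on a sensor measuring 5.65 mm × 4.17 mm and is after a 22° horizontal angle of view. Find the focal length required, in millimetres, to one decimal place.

From α = 2·arctan(w/2f) we get f = w / (2·tan(α/2)).
With w = 5.65 mm and α/2 = 11°, tan(α/2) ≈ 0.19438, so f ≈ 5.65 / 0.38876 ≈ 14.5334 mm.

14.5 mm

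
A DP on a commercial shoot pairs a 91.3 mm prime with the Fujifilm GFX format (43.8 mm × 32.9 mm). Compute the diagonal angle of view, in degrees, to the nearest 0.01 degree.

Sensor diagonal = √(43.8² + 32.9²) = √3000.8500 ≈ 54.7800 mm.
Angle of view α = 2·arctan(d/2f) with d = 54.7800 mm and f = 91.3 mm.
d/2f = 0.30000; arctan(0.30000) ≈ 16.6992°, so α ≈ 33.3985°.

33.40°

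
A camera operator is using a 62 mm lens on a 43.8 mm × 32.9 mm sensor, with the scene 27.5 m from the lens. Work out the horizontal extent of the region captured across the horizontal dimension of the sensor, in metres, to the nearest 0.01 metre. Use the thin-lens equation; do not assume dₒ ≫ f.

dₒ: 27.5 m = 27500 mm.
Similar triangles through the lens centre give W/dₒ = w/dᵢ; with 1/f = 1/dₒ + 1/dᵢ this gives W = w·(dₒ − f)/f.
W = 43.8 mm × (27500 − 62) / 62 = 43.8 × 442.5484 ≈ 19383.619 mm = 19.3836 m.

19.38 m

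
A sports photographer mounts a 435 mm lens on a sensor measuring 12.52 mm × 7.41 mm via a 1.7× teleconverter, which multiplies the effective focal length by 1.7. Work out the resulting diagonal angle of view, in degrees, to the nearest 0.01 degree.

1.13°

Effective focal length f = 435 × 1.7 = 739.5 mm.
Sensor diagonal = √(12.52² + 7.41²) = √211.6585 ≈ 14.5485 mm.
α = 2·arctan(14.548 / (2 × 739.5)) = 2·arctan(0.00984) ≈ 1.1272°.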